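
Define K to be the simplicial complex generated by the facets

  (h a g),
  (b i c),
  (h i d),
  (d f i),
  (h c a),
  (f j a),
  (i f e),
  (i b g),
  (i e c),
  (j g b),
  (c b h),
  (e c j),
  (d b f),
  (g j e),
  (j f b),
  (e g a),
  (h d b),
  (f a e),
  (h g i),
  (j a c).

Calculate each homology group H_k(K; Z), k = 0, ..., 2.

H_0 = Z,  H_1 = Z ⊕ Z_2,  H_2 = 0.

Fix the vertex order a < b < c < d < e < f < g < h < i < j and write every simplex with vertices in increasing order. Then dim K = 2 and the simplices of K are:

  0-simplices (10): a, b, c, d, e, f, g, h, i, j
  1-simplices (30): ac, ae, af, ag, ah, aj, bc, bd, bf, bg, bh, bi, bj, ce, ch, ci, cj, df, dh, di, ef, eg, ei, ej, fi, fj, gh, gi, gj, hi
  2-simplices (20): ach, acj, aef, aeg, afj, agh, bch, bci, bdf, bdh, bfj, bgi, bgj, cei, cej, dfi, dhi, efi, egj, ghi

Hence C_0 ≅ Z^10, C_1 ≅ Z^30, C_2 ≅ Z^20.

∂_1: C_1 → C_0 is given by ∂[p,q] = [q] − [p].
The 10×30 boundary matrix has rank 9 and Smith normal form diag(1,1,1,1,1,1,1,1,1).

The boundary map ∂_2: C_2 → C_1 acts by ∂[p,q,r] = [q,r] − [p,r] + [p,q]. For instance
  ∂acj = cj − aj + ac,
  ∂aef = ef − af + ae.
The resulting 30×20 matrix has rank 20, and its Smith normal form has invariant factors (1,1,1,1,1,1,1,1,1,1,1,1,1,1,1,1,1,1,1,2).

From H_k ≅ ker(∂_k) / im(∂_{k+1}) we obtain:

  H_0: rank C_0 − rank ∂_1 = 10 − 9 = 1, and the invariant factors of ∂_1 are all 1, so H_0 ≅ Z.
  H_1: rank ker ∂_1 − rank ∂_2 = (30 − 9) − 20 = 1, and ∂_2 has invariant factor 2 > 1, so H_1 ≅ Z ⊕ Z_2.
  H_2: rank ker ∂_2 − rank ∂_3 = (20 − 20) − 0 = 0, and there is no ∂_3, so H_2 ≅ 0.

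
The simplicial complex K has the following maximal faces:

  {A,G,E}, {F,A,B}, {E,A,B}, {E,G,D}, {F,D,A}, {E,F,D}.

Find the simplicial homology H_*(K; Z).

Order the vertices as A < B < D < E < F < G. Listing each simplex with vertices in this order, K has dimension 2 with simplices:

  0-simplices (6): A, B, D, E, F, G
  1-simplices (12): AB, AD, AE, AF, AG, BE, BF, DE, DF, DG, EF, EG
  2-simplices (6): ABE, ABF, ADF, AEG, DEF, DEG

Hence C_0 ≅ Z^6, C_1 ≅ Z^12, C_2 ≅ Z^6.

∂_1: C_1 → C_0 maps an edge to its endpoints' difference, ∂[p,q] = q − p.
The resulting 6×12 matrix has rank 5, and its Smith normal form has invariant factors (1,1,1,1,1).

Boundary ∂_2: C_2 → C_1 maps a triangle to the signed sum of its edges. For instance
  ∂ABF = BF − AF + AB,
  ∂AEG = EG − AG + AE.
This gives a 12×6 integer matrix of rank 6; reducing to Smith normal form yields diagonal entries (1,1,1,1,1,1).

Computing H_k = (kernel of ∂_k) / (image of ∂_{k+1}):

  H_0: rank C_0 − rank ∂_1 = 6 − 5 = 1, and the invariant factors of ∂_1 are all 1, so H_0 ≅ Z.
  H_1: rank ker ∂_1 − rank ∂_2 = (12 − 5) − 6 = 1, and the invariant factors of ∂_2 are all 1, so H_1 ≅ Z.
  H_2: rank ker ∂_2 − rank ∂_3 = (6 − 6) − 0 = 0, and there is no ∂_3, so H_2 ≅ 0.

(K is a triangulation of the cylinder S^1 x I.)

H_0 = Z,  H_1 = Z,  H_2 = 0.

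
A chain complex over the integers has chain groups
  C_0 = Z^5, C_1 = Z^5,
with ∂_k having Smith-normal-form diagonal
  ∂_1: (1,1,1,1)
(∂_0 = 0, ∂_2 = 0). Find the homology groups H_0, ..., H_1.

H_0: b_0 = 5 − 0 − 4 = 1; torsion from ∂_1 factors > 1: none. So H_0 = Z.
H_1: b_1 = 5 − 4 − 0 = 1; torsion from ∂_2 factors > 1: none. So H_1 = Z.

H_0 = Z,  H_1 = Z.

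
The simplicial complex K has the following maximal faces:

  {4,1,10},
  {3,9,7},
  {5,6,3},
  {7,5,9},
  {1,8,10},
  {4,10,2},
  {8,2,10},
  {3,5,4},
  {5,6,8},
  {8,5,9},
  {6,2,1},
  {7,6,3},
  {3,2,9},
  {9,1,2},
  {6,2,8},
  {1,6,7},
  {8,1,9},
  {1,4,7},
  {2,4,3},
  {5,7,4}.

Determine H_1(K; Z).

H_1 ≅ Z × Z/2.

Take the total order 1 < 2 < 3 < 4 < 5 < 6 < 7 < 8 < 9 < 10 on the vertex set. Then K (dimension 2) consists of the simplices:

  0-simplices (10): [1], [2], [3], [4], [5], [6], [7], [8], [9], [10]
  1-simplices (30): (30 of them)
  2-simplices (20): (20 of them)

giving chain groups C_0 ≅ Z^10, C_1 ≅ Z^30, C_2 ≅ Z^20.

Boundary ∂_1: C_1 → C_0 maps an edge to its endpoints' difference, ∂[p,q] = q − p. For instance
  ∂[3,5] = [5] − [3].
The resulting 10×30 matrix has rank 9, and its Smith normal form has invariant factors (1,1,1,1,1,1,1,1,1).

The boundary map ∂_2: C_2 → C_1 sends each 2-simplex [p,q,r] to [q,r] − [p,r] + [p,q]. For instance
  ∂[2,3,9] = [3,9] − [2,9] + [2,3],
  ∂[3,6,7] = [6,7] − [3,7] + [3,6].
As a 30×20 matrix over Z this has rank 20, with invariant factors (1,1,1,1,1,1,1,1,1,1,1,1,1,1,1,1,1,1,1,2).

Reading off H_k = ker ∂_k / im ∂_{k+1}:

  H_1: rank ker ∂_1 − rank ∂_2 = (30 − 9) − 20 = 1, and ∂_2 has invariant factor 2 > 1, so H_1 ≅ Z × Z/2.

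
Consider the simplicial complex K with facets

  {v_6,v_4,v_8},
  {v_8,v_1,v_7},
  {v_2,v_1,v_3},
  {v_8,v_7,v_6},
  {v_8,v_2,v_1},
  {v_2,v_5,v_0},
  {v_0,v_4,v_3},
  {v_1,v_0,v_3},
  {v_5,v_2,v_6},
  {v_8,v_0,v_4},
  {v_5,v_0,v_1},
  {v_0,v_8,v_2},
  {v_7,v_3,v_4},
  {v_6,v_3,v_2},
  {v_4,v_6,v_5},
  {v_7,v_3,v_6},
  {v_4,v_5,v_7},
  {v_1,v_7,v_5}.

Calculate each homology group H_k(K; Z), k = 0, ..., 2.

We work with the vertex ordering v_0 < v_1 < v_2 < v_3 < v_4 < v_5 < v_6 < v_7 < v_8. The simplices of K, each written with vertices in increasing order, are:

  0-simplices (9): [v_0], [v_1], [v_2], [v_3], [v_4], [v_5], [v_6], [v_7], [v_8]
  1-simplices (27): (27 of them)
  2-simplices (18): (18 of them)

so the chain groups are C_0 ≅ Z^9, C_1 ≅ Z^27, C_2 ≅ Z^18.

The boundary map ∂_1: C_1 → C_0 sends each edge [p,q] (with p < q) to q − p. For instance
  ∂[v_6,v_7] = [v_7] − [v_6].
As a 9×27 matrix over Z this has rank 8, with invariant factors (1,1,1,1,1,1,1,1).

∂_2: C_2 → C_1 sends each 2-simplex [p,q,r] to [q,r] − [p,r] + [p,q]. For instance
  ∂[v_0,v_1,v_3] = [v_1,v_3] − [v_0,v_3] + [v_0,v_1],
  ∂[v_1,v_2,v_3] = [v_2,v_3] − [v_1,v_3] + [v_1,v_2].
The resulting 27×18 matrix has rank 18, and its Smith normal form has invariant factors (1,1,1,1,1,1,1,1,1,1,1,1,1,1,1,1,1,2).

Computing H_k = (kernel of ∂_k) / (image of ∂_{k+1}):

  H_0: rank C_0 − rank ∂_1 = 9 − 8 = 1, and the invariant factors of ∂_1 are all 1, so H_0 ≅ Z.
  H_1: rank ker ∂_1 − rank ∂_2 = (27 − 8) − 18 = 1, and ∂_2 has invariant factor 2 > 1, so H_1 ≅ Z ⊕ Z/2Z.
  H_2: rank ker ∂_2 − rank ∂_3 = (18 − 18) − 0 = 0, and there is no ∂_3, so H_2 ≅ 0.

As a check, the Euler characteristic is 9 − 27 + 18 = 0, which agrees with 1 − 1 + 0 = 0.

H_0 ≅ Z,  H_1 ≅ Z ⊕ Z/2Z,  H_2 = 0.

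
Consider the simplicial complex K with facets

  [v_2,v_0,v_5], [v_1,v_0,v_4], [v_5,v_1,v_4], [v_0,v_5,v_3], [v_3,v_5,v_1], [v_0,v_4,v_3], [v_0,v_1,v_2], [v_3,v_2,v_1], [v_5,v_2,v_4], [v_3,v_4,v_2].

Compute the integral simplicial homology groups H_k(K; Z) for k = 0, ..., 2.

Order the vertices as v_0 < v_1 < v_2 < v_3 < v_4 < v_5. Listing each simplex with vertices in this order, K has dimension 2 with simplices:

  0-simplices (6): [v_0], [v_1], [v_2], [v_3], [v_4], [v_5]
  1-simplices (15): (15 of them)
  2-simplices (10): [v_0,v_1,v_2], [v_0,v_1,v_4], [v_0,v_2,v_5], [v_0,v_3,v_4], [v_0,v_3,v_5], [v_1,v_2,v_3], [v_1,v_3,v_5], [v_1,v_4,v_5], [v_2,v_3,v_4], [v_2,v_4,v_5]

Hence C_0 ≅ Z^6, C_1 ≅ Z^15, C_2 ≅ Z^10.

∂_1: C_1 → C_0 sends each edge [p,q] (with p < q) to q − p. For instance
  ∂[v_0,v_2] = [v_2] − [v_0].
The 6×15 boundary matrix has rank 5 and Smith normal form diag(1,1,1,1,1).

The boundary map ∂_2: C_2 → C_1 sends each 2-simplex [p,q,r] to [q,r] − [p,r] + [p,q]. For instance
  ∂[v_0,v_1,v_4] = [v_1,v_4] − [v_0,v_4] + [v_0,v_1],
  ∂[v_1,v_3,v_5] = [v_3,v_5] − [v_1,v_5] + [v_1,v_3].
The resulting 15×10 matrix has rank 10, and its Smith normal form has invariant factors (1,1,1,1,1,1,1,1,1,2).

Reading off H_k = ker ∂_k / im ∂_{k+1}:

  H_0: rank C_0 − rank ∂_1 = 6 − 5 = 1, and the invariant factors of ∂_1 are all 1, so H_0 = Z.
  H_1: rank ker ∂_1 − rank ∂_2 = (15 − 5) − 10 = 0, and ∂_2 has invariant factor 2 > 1, so H_1 = Z/2Z.
  H_2: rank ker ∂_2 − rank ∂_3 = (10 − 10) − 0 = 0, and there is no ∂_3, so H_2 = 0.

(K is a triangulation of the real projective plane RP^2.)

H_0 ≅ Z,  H_1 ≅ Z/2Z,  H_2 = 0.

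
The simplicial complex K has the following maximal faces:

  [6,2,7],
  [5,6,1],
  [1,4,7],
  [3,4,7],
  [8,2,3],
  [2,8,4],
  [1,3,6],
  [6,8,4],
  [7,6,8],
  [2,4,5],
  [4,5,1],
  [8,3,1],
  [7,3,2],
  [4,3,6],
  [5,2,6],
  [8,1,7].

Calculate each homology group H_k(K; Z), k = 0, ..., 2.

We work with the vertex ordering 1 < 2 < 3 < 4 < 5 < 6 < 7 < 8. The simplices of K, each written with vertices in increasing order, are:

  0-simplices (8): [1], [2], [3], [4], [5], [6], [7], [8]
  1-simplices (24): (24 of them)
  2-simplices (16): [1,3,6], [1,3,8], [1,4,5], [1,4,7], [1,5,6], [1,7,8], [2,3,7], [2,3,8], [2,4,5], [2,4,8], [2,5,6], [2,6,7], [3,4,6], [3,4,7], [4,6,8], [6,7,8]

so the chain groups are C_0 ≅ Z^8, C_1 ≅ Z^24, C_2 ≅ Z^16.

The boundary map ∂_1: C_1 → C_0 is given by ∂[p,q] = [q] − [p]. For instance
  ∂[1,7] = [7] − [1].
The resulting 8×24 matrix has rank 7, and its Smith normal form has invariant factors (1,1,1,1,1,1,1).

Boundary ∂_2: C_2 → C_1 acts by ∂[p,q,r] = [q,r] − [p,r] + [p,q]. For instance
  ∂[1,7,8] = [7,8] − [1,8] + [1,7],
  ∂[1,3,8] = [3,8] − [1,8] + [1,3].
The 24×16 boundary matrix has rank 15 and Smith normal form diag(1,1,1,1,1,1,1,1,1,1,1,1,1,1,1).

Reading off H_k = ker ∂_k / im ∂_{k+1}:

  H_0: rank C_0 − rank ∂_1 = 8 − 7 = 1, and the invariant factors of ∂_1 are all 1, so H_0 ≅ Z.
  H_1: rank ker ∂_1 − rank ∂_2 = (24 − 7) − 15 = 2, and the invariant factors of ∂_2 are all 1, so H_1 ≅ Z^2.
  H_2: rank ker ∂_2 − rank ∂_3 = (16 − 15) − 0 = 1, and there is no ∂_3, so H_2 ≅ Z.

As a check, the Euler characteristic is 8 − 24 + 16 = 0, which agrees with 1 − 2 + 1 = 0.

H_0 = Z,  H_1 = Z^2,  H_2 = Z.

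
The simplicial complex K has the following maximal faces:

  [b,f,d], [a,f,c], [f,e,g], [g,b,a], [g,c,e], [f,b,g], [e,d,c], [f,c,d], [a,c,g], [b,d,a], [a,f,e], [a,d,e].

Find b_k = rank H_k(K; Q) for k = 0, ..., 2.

b_0 = 1, b_1 = 0, b_2 = 0.

We work with the vertex ordering a < b < c < d < e < f < g. The simplices of K, each written with vertices in increasing order, are:

  0-simplices (7): a, b, c, d, e, f, g
  1-simplices (18): ab, ac, ad, ae, af, ag, bd, bf, bg, cd, ce, cf, cg, de, df, ef, eg, fg
  2-simplices (12): abd, abg, acf, acg, ade, aef, bdf, bfg, cde, cdf, ceg, efg

giving chain groups C_0 ≅ Z^7, C_1 ≅ Z^18, C_2 ≅ Z^12.

Boundary ∂_1: C_1 → C_0 is given by ∂[p,q] = [q] − [p]. For instance
  ∂ad = d − a.
The 7×18 boundary matrix has rank 6 and Smith normal form diag(1,1,1,1,1,1).

The boundary map ∂_2: C_2 → C_1 sends each 2-simplex [p,q,r] to [q,r] − [p,r] + [p,q]. For instance
  ∂bdf = df − bf + bd,
  ∂ceg = eg − cg + ce.
As a 18×12 matrix over Z this has rank 12, with invariant factors (1,1,1,1,1,1,1,1,1,1,1,2).

Now H_k = ker ∂_k / im ∂_{k+1}, so:

  H_0: rank C_0 − rank ∂_1 = 7 − 6 = 1, and the invariant factors of ∂_1 are all 1, so H_0 = Z.
  H_1: rank ker ∂_1 − rank ∂_2 = (18 − 6) − 12 = 0, and ∂_2 has invariant factor 2 > 1, so H_1 = Z/2Z.
  H_2: rank ker ∂_2 − rank ∂_3 = (12 − 12) − 0 = 0, and there is no ∂_3, so H_2 = 0.

Hence the Betti numbers are b_0 = 1, b_1 = 0, b_2 = 0.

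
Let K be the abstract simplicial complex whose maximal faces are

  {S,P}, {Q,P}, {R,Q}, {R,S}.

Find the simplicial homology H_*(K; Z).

H_0 ≅ Z,  H_1 ≅ Z.

We work with the vertex ordering P < Q < R < S. The simplices of K, each written with vertices in increasing order, are:

  0-simplices (4): P, Q, R, S
  1-simplices (4): PQ, PS, QR, RS

so the chain groups are C_0 ≅ Z^4, C_1 ≅ Z^4.

∂_1: C_1 → C_0 sends each edge [p,q] (with p < q) to q − p. For instance
  ∂RS = S − R.
This gives a 4×4 integer matrix of rank 3; reducing to Smith normal form yields diagonal entries (1,1,1).

Computing H_k = (kernel of ∂_k) / (image of ∂_{k+1}):

  H_0: rank C_0 − rank ∂_1 = 4 − 3 = 1, and the invariant factors of ∂_1 are all 1, so H_0 ≅ Z.
  H_1: rank ker ∂_1 − rank ∂_2 = (4 − 3) − 0 = 1, and there is no ∂_2, so H_1 ≅ Z.

(K is a triangulation of the circle S^1.)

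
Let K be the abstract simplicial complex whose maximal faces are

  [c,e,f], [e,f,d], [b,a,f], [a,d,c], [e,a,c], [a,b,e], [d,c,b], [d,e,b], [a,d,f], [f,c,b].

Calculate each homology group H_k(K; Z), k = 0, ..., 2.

H_0 ≅ Z,  H_1 ≅ Z/2,  H_2 = 0.

Take the total order a < b < c < d < e < f on the vertex set. Then K (dimension 2) consists of the simplices:

  0-simplices (6): a, b, c, d, e, f
  1-simplices (15): ab, ac, ad, ae, af, bc, bd, be, bf, cd, ce, cf, de, df, ef
  2-simplices (10): abe, abf, acd, ace, adf, bcd, bcf, bde, cef, def

giving chain groups C_0 ≅ Z^6, C_1 ≅ Z^15, C_2 ≅ Z^10.

∂_1: C_1 → C_0 is given by ∂[p,q] = [q] − [p].
This gives a 6×15 integer matrix of rank 5; reducing to Smith normal form yields diagonal entries (1,1,1,1,1).

The boundary map ∂_2: C_2 → C_1 sends each 2-simplex [p,q,r] to [q,r] − [p,r] + [p,q]. For instance
  ∂cef = ef − cf + ce,
  ∂adf = df − af + ad.
This gives a 15×10 integer matrix of rank 10; reducing to Smith normal form yields diagonal entries (1,1,1,1,1,1,1,1,1,2).

From H_k ≅ ker(∂_k) / im(∂_{k+1}) we obtain:

  H_0: rank C_0 − rank ∂_1 = 6 − 5 = 1, and the invariant factors of ∂_1 are all 1, so H_0 = Z.
  H_1: rank ker ∂_1 − rank ∂_2 = (15 − 5) − 10 = 0, and ∂_2 has invariant factor 2 > 1, so H_1 = Z/2.
  H_2: rank ker ∂_2 − rank ∂_3 = (10 − 10) − 0 = 0, and there is no ∂_3, so H_2 = 0.

(K is a triangulation of the real projective plane RP^2.)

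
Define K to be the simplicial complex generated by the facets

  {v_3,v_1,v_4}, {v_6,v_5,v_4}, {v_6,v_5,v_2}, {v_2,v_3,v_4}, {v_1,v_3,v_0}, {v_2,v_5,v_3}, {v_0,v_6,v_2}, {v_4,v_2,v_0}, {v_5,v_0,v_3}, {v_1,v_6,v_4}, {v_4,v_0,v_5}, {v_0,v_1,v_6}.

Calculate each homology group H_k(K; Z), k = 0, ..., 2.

K has 7 vertices, 18 edges, 12 triangles.
rank ∂_0 = 0, rank ∂_1 = 6 ⇒ b_0 = 7 − 0 − 6 = 1; all invariant factors of ∂_1 are 1 so no torsion. So H_0 ≅ Z.
rank ∂_1 = 6, rank ∂_2 = 12 ⇒ b_1 = 18 − 6 − 12 = 0; ∂_2 has invariant factor(s) [2] giving torsion. So H_1 ≅ Z/2.
rank ∂_2 = 12, rank ∂_3 = 0 ⇒ b_2 = 12 − 12 − 0 = 0. So H_2 ≅ 0.

H_0 ≅ Z,  H_1 ≅ Z/2,  H_2 = 0.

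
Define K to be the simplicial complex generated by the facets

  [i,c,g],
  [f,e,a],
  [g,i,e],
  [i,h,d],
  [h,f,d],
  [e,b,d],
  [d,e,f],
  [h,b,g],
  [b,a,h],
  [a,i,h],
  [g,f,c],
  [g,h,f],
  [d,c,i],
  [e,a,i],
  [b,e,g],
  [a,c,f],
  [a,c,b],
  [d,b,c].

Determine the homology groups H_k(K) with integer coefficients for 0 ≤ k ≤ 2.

H_0 = Z,  H_1 = Z^2,  H_2 = Z.

Fix the vertex order a < b < c < d < e < f < g < h < i and write every simplex with vertices in increasing order. Then dim K = 2 and the simplices of K are:

  0-simplices (9): a, b, c, d, e, f, g, h, i
  1-simplices (27): ab, ac, ae, af, ah, ai, bc, bd, be, bg, bh, cd, cf, cg, ci, de, df, dh, di, ef, eg, ei, fg, fh, gh, gi, hi
  2-simplices (18): abc, abh, acf, aef, aei, ahi, bcd, bde, beg, bgh, cdi, cfg, cgi, def, dfh, dhi, egi, fgh

giving chain groups C_0 ≅ Z^9, C_1 ≅ Z^27, C_2 ≅ Z^18.

The boundary map ∂_1: C_1 → C_0 is given by ∂[p,q] = [q] − [p]. For instance
  ∂ah = h − a.
The resulting 9×27 matrix has rank 8, and its Smith normal form has invariant factors (1,1,1,1,1,1,1,1).

∂_2: C_2 → C_1 acts by ∂[p,q,r] = [q,r] − [p,r] + [p,q]. For instance
  ∂fgh = gh − fh + fg,
  ∂abh = bh − ah + ab.
The resulting 27×18 matrix has rank 17, and its Smith normal form has invariant factors (1,1,1,1,1,1,1,1,1,1,1,1,1,1,1,1,1).

Computing H_k = (kernel of ∂_k) / (image of ∂_{k+1}):

  H_0: rank C_0 − rank ∂_1 = 9 − 8 = 1, and the invariant factors of ∂_1 are all 1, so H_0 = Z.
  H_1: rank ker ∂_1 − rank ∂_2 = (27 − 8) − 17 = 2, and the invariant factors of ∂_2 are all 1, so H_1 = Z^2.
  H_2: rank ker ∂_2 − rank ∂_3 = (18 − 17) − 0 = 1, and there is no ∂_3, so H_2 = Z.

As a check, the Euler characteristic is 9 − 27 + 18 = 0, which agrees with 1 − 2 + 1 = 0.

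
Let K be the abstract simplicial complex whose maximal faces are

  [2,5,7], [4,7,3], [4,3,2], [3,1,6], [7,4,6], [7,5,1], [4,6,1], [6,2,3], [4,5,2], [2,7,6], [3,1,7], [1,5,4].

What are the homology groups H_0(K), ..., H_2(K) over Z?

Fix the vertex order 1 < 2 < 3 < 4 < 5 < 6 < 7 and write every simplex with vertices in increasing order. Then dim K = 2 and the simplices of K are:

  0-simplices (7): [1], [2], [3], [4], [5], [6], [7]
  1-simplices (18): [1,3], [1,4], [1,5], [1,6], [1,7], [2,3], [2,4], [2,5], [2,6], [2,7], [3,4], [3,6], [3,7], [4,5], [4,6], [4,7], [5,7], [6,7]
  2-simplices (12): [1,3,6], [1,3,7], [1,4,5], [1,4,6], [1,5,7], [2,3,4], [2,3,6], [2,4,5], [2,5,7], [2,6,7], [3,4,7], [4,6,7]

so the chain groups are C_0 ≅ Z^7, C_1 ≅ Z^18, C_2 ≅ Z^12.

The boundary map ∂_1: C_1 → C_0 sends each edge [p,q] (with p < q) to q − p. For instance
  ∂[3,4] = [4] − [3].
This gives a 7×18 integer matrix of rank 6; reducing to Smith normal form yields diagonal entries (1,1,1,1,1,1).

The boundary map ∂_2: C_2 → C_1 acts by ∂[p,q,r] = [q,r] − [p,r] + [p,q]. For instance
  ∂[2,4,5] = [4,5] − [2,5] + [2,4],
  ∂[2,3,4] = [3,4] − [2,4] + [2,3].
This gives a 18×12 integer matrix of rank 12; reducing to Smith normal form yields diagonal entries (1,1,1,1,1,1,1,1,1,1,1,2).

From H_k ≅ ker(∂_k) / im(∂_{k+1}) we obtain:

  H_0: rank C_0 − rank ∂_1 = 7 − 6 = 1, and the invariant factors of ∂_1 are all 1, so H_0 ≅ Z.
  H_1: rank ker ∂_1 − rank ∂_2 = (18 − 6) − 12 = 0, and ∂_2 has invariant factor 2 > 1, so H_1 ≅ Z/2.
  H_2: rank ker ∂_2 − rank ∂_3 = (12 − 12) − 0 = 0, and there is no ∂_3, so H_2 ≅ 0.

H_0 = Z,  H_1 = Z/2,  H_2 = 0.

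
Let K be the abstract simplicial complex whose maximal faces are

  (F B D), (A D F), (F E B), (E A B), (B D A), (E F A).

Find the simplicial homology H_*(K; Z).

H_0 ≅ Z,  H_1 = 0,  H_2 ≅ Z.

Take the total order A < B < D < E < F on the vertex set. Then K (dimension 2) consists of the simplices:

  0-simplices (5): A, B, D, E, F
  1-simplices (9): AB, AD, AE, AF, BD, BE, BF, DF, EF
  2-simplices (6): ABD, ABE, ADF, AEF, BDF, BEF

Hence C_0 ≅ Z^5, C_1 ≅ Z^9, C_2 ≅ Z^6.

∂_1: C_1 → C_0 sends each edge [p,q] (with p < q) to q − p.
The resulting 5×9 matrix has rank 4, and its Smith normal form has invariant factors (1,1,1,1).

Boundary ∂_2: C_2 → C_1 sends each 2-simplex [p,q,r] to [q,r] − [p,r] + [p,q]. For instance
  ∂ABD = BD − AD + AB,
  ∂BDF = DF − BF + BD.
As a 9×6 matrix over Z this has rank 5, with invariant factors (1,1,1,1,1).

Reading off H_k = ker ∂_k / im ∂_{k+1}:

  H_0: rank C_0 − rank ∂_1 = 5 − 4 = 1, and the invariant factors of ∂_1 are all 1, so H_0 = Z.
  H_1: rank ker ∂_1 − rank ∂_2 = (9 − 4) − 5 = 0, and the invariant factors of ∂_2 are all 1, so H_1 = 0.
  H_2: rank ker ∂_2 − rank ∂_3 = (6 − 5) − 0 = 1, and there is no ∂_3, so H_2 = Z.

As a check, the Euler characteristic is 5 − 9 + 6 = 2, which agrees with 1 − 0 + 1 = 2.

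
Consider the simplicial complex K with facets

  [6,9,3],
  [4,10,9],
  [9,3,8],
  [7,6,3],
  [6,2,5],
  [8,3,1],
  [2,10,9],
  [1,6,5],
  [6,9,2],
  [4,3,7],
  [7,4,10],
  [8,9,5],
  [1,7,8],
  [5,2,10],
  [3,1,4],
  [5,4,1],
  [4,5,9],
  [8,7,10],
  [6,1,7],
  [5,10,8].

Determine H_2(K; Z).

H_2 ≅ 0.

Take the total order 1 < 2 < 3 < 4 < 5 < 6 < 7 < 8 < 9 < 10 on the vertex set. Then K (dimension 2) consists of the simplices:

  0-simplices (10): [1], [2], [3], [4], [5], [6], [7], [8], [9], [10]
  1-simplices (30): (30 of them)
  2-simplices (20): (20 of them)

Hence C_0 ≅ Z^10, C_1 ≅ Z^30, C_2 ≅ Z^20.

Boundary ∂_1: C_1 → C_0 maps an edge to its endpoints' difference, ∂[p,q] = q − p. For instance
  ∂[7,10] = [10] − [7].
The 10×30 boundary matrix has rank 9 and Smith normal form diag(1,1,1,1,1,1,1,1,1).

∂_2: C_2 → C_1 sends each 2-simplex [p,q,r] to [q,r] − [p,r] + [p,q]. For instance
  ∂[1,3,8] = [3,8] − [1,8] + [1,3],
  ∂[1,4,5] = [4,5] − [1,5] + [1,4].
As a 30×20 matrix over Z this has rank 20, with invariant factors (1,1,1,1,1,1,1,1,1,1,1,1,1,1,1,1,1,1,1,2).

Computing H_k = (kernel of ∂_k) / (image of ∂_{k+1}):

  H_2: rank ker ∂_2 − rank ∂_3 = (20 − 20) − 0 = 0, and there is no ∂_3, so H_2 ≅ 0.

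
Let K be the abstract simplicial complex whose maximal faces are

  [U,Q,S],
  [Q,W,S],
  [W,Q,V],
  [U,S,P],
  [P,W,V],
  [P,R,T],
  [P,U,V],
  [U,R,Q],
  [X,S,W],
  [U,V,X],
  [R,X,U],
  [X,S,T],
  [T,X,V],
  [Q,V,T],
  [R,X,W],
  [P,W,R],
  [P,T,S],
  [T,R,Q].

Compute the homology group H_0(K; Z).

Order the vertices as P < Q < R < S < T < U < V < W < X. Listing each simplex with vertices in this order, K has dimension 2 with simplices:

  0-simplices (9): P, Q, R, S, T, U, V, W, X
  1-simplices (27): PR, PS, PT, PU, PV, PW, QR, QS, QT, QU, QV, QW, RT, RU, RW, RX, ST, SU, SW, SX, TV, TX, UV, UX, VW, VX, WX
  2-simplices (18): PRT, PRW, PST, PSU, PUV, PVW, QRT, QRU, QSU, QSW, QTV, QVW, RUX, RWX, STX, SWX, TVX, UVX

Hence C_0 ≅ Z^9, C_1 ≅ Z^27, C_2 ≅ Z^18.

∂_1: C_1 → C_0 sends each edge [p,q] (with p < q) to q − p.
The resulting 9×27 matrix has rank 8, and its Smith normal form has invariant factors (1,1,1,1,1,1,1,1).

Boundary ∂_2: C_2 → C_1 sends each 2-simplex [p,q,r] to [q,r] − [p,r] + [p,q]. For instance
  ∂SWX = WX − SX + SW,
  ∂PST = ST − PT + PS.
The resulting 27×18 matrix has rank 17, and its Smith normal form has invariant factors (1,1,1,1,1,1,1,1,1,1,1,1,1,1,1,1,1).

From H_k ≅ ker(∂_k) / im(∂_{k+1}) we obtain:

  H_0: rank C_0 − rank ∂_1 = 9 − 8 = 1, and the invariant factors of ∂_1 are all 1, so H_0 = Z.

(K is a triangulation of the torus T^2.)

H_0 = Z.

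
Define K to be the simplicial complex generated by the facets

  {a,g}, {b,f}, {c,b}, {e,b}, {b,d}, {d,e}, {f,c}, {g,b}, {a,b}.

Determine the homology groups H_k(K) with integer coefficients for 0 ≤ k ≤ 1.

H_0 = Z,  H_1 = Z^3.

Fix the vertex order a < b < c < d < e < f < g and write every simplex with vertices in increasing order. Then dim K = 1 and the simplices of K are:

  0-simplices (7): a, b, c, d, e, f, g
  1-simplices (9): ab, ag, bc, bd, be, bf, bg, cf, de

Hence C_0 ≅ Z^7, C_1 ≅ Z^9.

The boundary map ∂_1: C_1 → C_0 maps an edge to its endpoints' difference, ∂[p,q] = q − p. For instance
  ∂be = e − b.
The resulting 7×9 matrix has rank 6, and its Smith normal form has invariant factors (1,1,1,1,1,1).

Reading off H_k = ker ∂_k / im ∂_{k+1}:

  H_0: rank C_0 − rank ∂_1 = 7 − 6 = 1, and the invariant factors of ∂_1 are all 1, so H_0 = Z.
  H_1: rank ker ∂_1 − rank ∂_2 = (9 − 6) − 0 = 3, and there is no ∂_2, so H_1 = Z^3.

As a check, the Euler characteristic is 7 − 9 = -2, which agrees with 1 − 3 = -2.
(K is a triangulation of a wedge of 3 circles.)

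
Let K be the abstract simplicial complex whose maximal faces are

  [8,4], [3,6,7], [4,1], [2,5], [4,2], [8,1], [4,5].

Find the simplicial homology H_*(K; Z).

K has 8 vertices, 9 edges, 1 triangle.
rank ∂_0 = 0, rank ∂_1 = 6 ⇒ b_0 = 8 − 0 − 6 = 2; all invariant factors of ∂_1 are 1 so no torsion. So H_0 = Z^2.
rank ∂_1 = 6, rank ∂_2 = 1 ⇒ b_1 = 9 − 6 − 1 = 2; all invariant factors of ∂_2 are 1 so no torsion. So H_1 = Z^2.
rank ∂_2 = 1, rank ∂_3 = 0 ⇒ b_2 = 1 − 1 − 0 = 0. So H_2 = 0.

H_0 ≅ Z^2,  H_1 ≅ Z^2,  H_2 = 0.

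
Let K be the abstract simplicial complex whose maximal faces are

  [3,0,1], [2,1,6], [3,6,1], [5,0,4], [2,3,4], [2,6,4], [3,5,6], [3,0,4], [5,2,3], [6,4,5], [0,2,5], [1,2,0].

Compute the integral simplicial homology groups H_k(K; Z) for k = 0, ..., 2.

Take the total order 0 < 1 < 2 < 3 < 4 < 5 < 6 on the vertex set. Then K (dimension 2) consists of the simplices:

  0-simplices (7): [0], [1], [2], [3], [4], [5], [6]
  1-simplices (18): [0,1], [0,2], [0,3], [0,4], [0,5], [1,2], [1,3], [1,6], [2,3], [2,4], [2,5], [2,6], [3,4], [3,5], [3,6], [4,5], [4,6], [5,6]
  2-simplices (12): [0,1,2], [0,1,3], [0,2,5], [0,3,4], [0,4,5], [1,2,6], [1,3,6], [2,3,4], [2,3,5], [2,4,6], [3,5,6], [4,5,6]

Hence C_0 ≅ Z^7, C_1 ≅ Z^18, C_2 ≅ Z^12.

∂_1: C_1 → C_0 is given by ∂[p,q] = [q] − [p]. For instance
  ∂[5,6] = [6] − [5].
As a 7×18 matrix over Z this has rank 6, with invariant factors (1,1,1,1,1,1).

∂_2: C_2 → C_1 sends each 2-simplex [p,q,r] to [q,r] − [p,r] + [p,q]. For instance
  ∂[1,2,6] = [2,6] − [1,6] + [1,2],
  ∂[0,4,5] = [4,5] − [0,5] + [0,4].
As a 18×12 matrix over Z this has rank 12, with invariant factors (1,1,1,1,1,1,1,1,1,1,1,2).

Computing H_k = (kernel of ∂_k) / (image of ∂_{k+1}):

  H_0: rank C_0 − rank ∂_1 = 7 − 6 = 1, and the invariant factors of ∂_1 are all 1, so H_0 = Z.
  H_1: rank ker ∂_1 − rank ∂_2 = (18 − 6) − 12 = 0, and ∂_2 has invariant factor 2 > 1, so H_1 = Z/2Z.
  H_2: rank ker ∂_2 − rank ∂_3 = (12 − 12) − 0 = 0, and there is no ∂_3, so H_2 = 0.

H_0 = Z,  H_1 = Z/2Z,  H_2 = 0.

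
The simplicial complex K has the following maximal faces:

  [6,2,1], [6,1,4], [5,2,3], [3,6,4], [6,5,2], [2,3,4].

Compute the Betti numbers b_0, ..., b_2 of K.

We work with the vertex ordering 1 < 2 < 3 < 4 < 5 < 6. The simplices of K, each written with vertices in increasing order, are:

  0-simplices (6): [1], [2], [3], [4], [5], [6]
  1-simplices (12): [1,2], [1,4], [1,6], [2,3], [2,4], [2,5], [2,6], [3,4], [3,5], [3,6], [4,6], [5,6]
  2-simplices (6): [1,2,6], [1,4,6], [2,3,4], [2,3,5], [2,5,6], [3,4,6]

giving chain groups C_0 ≅ Z^6, C_1 ≅ Z^12, C_2 ≅ Z^6.

Boundary ∂_1: C_1 → C_0 sends each edge [p,q] (with p < q) to q − p.
The 6×12 boundary matrix has rank 5 and Smith normal form diag(1,1,1,1,1).

Boundary ∂_2: C_2 → C_1 acts by ∂[p,q,r] = [q,r] − [p,r] + [p,q]. For instance
  ∂[1,2,6] = [2,6] − [1,6] + [1,2],
  ∂[3,4,6] = [4,6] − [3,6] + [3,4].
This gives a 12×6 integer matrix of rank 6; reducing to Smith normal form yields diagonal entries (1,1,1,1,1,1).

Now H_k = ker ∂_k / im ∂_{k+1}, so:

  H_0: rank C_0 − rank ∂_1 = 6 − 5 = 1, and the invariant factors of ∂_1 are all 1, so H_0 = Z.
  H_1: rank ker ∂_1 − rank ∂_2 = (12 − 5) − 6 = 1, and the invariant factors of ∂_2 are all 1, so H_1 = Z.
  H_2: rank ker ∂_2 − rank ∂_3 = (6 − 6) − 0 = 0, and there is no ∂_3, so H_2 = 0.

Hence the Betti numbers are b_0 = 1, b_1 = 1, b_2 = 0.

b_0 = 1, b_1 = 1, b_2 = 0.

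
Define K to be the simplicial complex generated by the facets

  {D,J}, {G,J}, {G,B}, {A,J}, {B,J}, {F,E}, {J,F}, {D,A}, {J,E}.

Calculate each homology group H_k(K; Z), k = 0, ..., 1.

Take the total order A < B < D < E < F < G < J on the vertex set. Then K (dimension 1) consists of the simplices:

  0-simplices (7): A, B, D, E, F, G, J
  1-simplices (9): AD, AJ, BG, BJ, DJ, EF, EJ, FJ, GJ

giving chain groups C_0 ≅ Z^7, C_1 ≅ Z^9.

The boundary map ∂_1: C_1 → C_0 maps an edge to its endpoints' difference, ∂[p,q] = q − p. For instance
  ∂DJ = J − D.
The resulting 7×9 matrix has rank 6, and its Smith normal form has invariant factors (1,1,1,1,1,1).

From H_k ≅ ker(∂_k) / im(∂_{k+1}) we obtain:

  H_0: rank C_0 − rank ∂_1 = 7 − 6 = 1, and the invariant factors of ∂_1 are all 1, so H_0 = Z.
  H_1: rank ker ∂_1 − rank ∂_2 = (9 − 6) − 0 = 3, and there is no ∂_2, so H_1 = Z^3.

H_0 ≅ Z,  H_1 ≅ Z^3.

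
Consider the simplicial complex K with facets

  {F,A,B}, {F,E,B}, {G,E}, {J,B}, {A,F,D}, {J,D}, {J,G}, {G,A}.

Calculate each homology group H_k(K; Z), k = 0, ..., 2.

H_0 = Z,  H_1 = Z^3,  H_2 = 0.

We work with the vertex ordering A < B < D < E < F < G < J. The simplices of K, each written with vertices in increasing order, are:

  0-simplices (7): A, B, D, E, F, G, J
  1-simplices (12): AB, AD, AF, AG, BE, BF, BJ, DF, DJ, EF, EG, GJ
  2-simplices (3): ABF, ADF, BEF

so the chain groups are C_0 ≅ Z^7, C_1 ≅ Z^12, C_2 ≅ Z^3.

The boundary map ∂_1: C_1 → C_0 sends each edge [p,q] (with p < q) to q − p.
The resulting 7×12 matrix has rank 6, and its Smith normal form has invariant factors (1,1,1,1,1,1).

The boundary map ∂_2: C_2 → C_1 maps a triangle to the signed sum of its edges. For instance
  ∂ADF = DF − AF + AD,
  ∂BEF = EF − BF + BE.
The 12×3 boundary matrix has rank 3 and Smith normal form diag(1,1,1).

Computing H_k = (kernel of ∂_k) / (image of ∂_{k+1}):

  H_0: rank C_0 − rank ∂_1 = 7 − 6 = 1, and the invariant factors of ∂_1 are all 1, so H_0 = Z.
  H_1: rank ker ∂_1 − rank ∂_2 = (12 − 6) − 3 = 3, and the invariant factors of ∂_2 are all 1, so H_1 = Z^3.
  H_2: rank ker ∂_2 − rank ∂_3 = (3 − 3) − 0 = 0, and there is no ∂_3, so H_2 = 0.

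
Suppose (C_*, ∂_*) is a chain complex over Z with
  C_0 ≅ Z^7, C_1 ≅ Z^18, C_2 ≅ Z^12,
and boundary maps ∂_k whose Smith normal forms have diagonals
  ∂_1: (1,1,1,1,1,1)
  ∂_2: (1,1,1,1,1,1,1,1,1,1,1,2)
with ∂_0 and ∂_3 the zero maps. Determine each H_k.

H_0: b_0 = 7 − 0 − 6 = 1; torsion from ∂_1 factors > 1: none. So H_0 = Z.
H_1: b_1 = 18 − 6 − 12 = 0; torsion from ∂_2 factors > 1: [2]. So H_1 = Z/2.
H_2: b_2 = 12 − 12 − 0 = 0; torsion from ∂_3 factors > 1: none. So H_2 = 0.

H_0 = Z,  H_1 = Z/2,  H_2 = 0.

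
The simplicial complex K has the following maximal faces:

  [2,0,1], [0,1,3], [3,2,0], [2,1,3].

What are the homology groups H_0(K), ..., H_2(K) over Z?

Fix the vertex order 0 < 1 < 2 < 3 and write every simplex with vertices in increasing order. Then dim K = 2 and the simplices of K are:

  0-simplices (4): [0], [1], [2], [3]
  1-simplices (6): [0,1], [0,2], [0,3], [1,2], [1,3], [2,3]
  2-simplices (4): [0,1,2], [0,1,3], [0,2,3], [1,2,3]

Hence C_0 ≅ Z^4, C_1 ≅ Z^6, C_2 ≅ Z^4.

∂_1: C_1 → C_0 is given by ∂[p,q] = [q] − [p].
The resulting 4×6 matrix has rank 3, and its Smith normal form has invariant factors (1,1,1).

The boundary map ∂_2: C_2 → C_1 acts by ∂[p,q,r] = [q,r] − [p,r] + [p,q]. For instance
  ∂[0,2,3] = [2,3] − [0,3] + [0,2],
  ∂[0,1,2] = [1,2] − [0,2] + [0,1].
This gives a 6×4 integer matrix of rank 3; reducing to Smith normal form yields diagonal entries (1,1,1).

Computing H_k = (kernel of ∂_k) / (image of ∂_{k+1}):

  H_0: rank C_0 − rank ∂_1 = 4 − 3 = 1, and the invariant factors of ∂_1 are all 1, so H_0 ≅ Z.
  H_1: rank ker ∂_1 − rank ∂_2 = (6 − 3) − 3 = 0, and the invariant factors of ∂_2 are all 1, so H_1 ≅ 0.
  H_2: rank ker ∂_2 − rank ∂_3 = (4 − 3) − 0 = 1, and there is no ∂_3, so H_2 ≅ Z.

As a check, the Euler characteristic is 4 − 6 + 4 = 2, which agrees with 1 − 0 + 1 = 2.

H_0 = Z,  H_1 = 0,  H_2 = Z.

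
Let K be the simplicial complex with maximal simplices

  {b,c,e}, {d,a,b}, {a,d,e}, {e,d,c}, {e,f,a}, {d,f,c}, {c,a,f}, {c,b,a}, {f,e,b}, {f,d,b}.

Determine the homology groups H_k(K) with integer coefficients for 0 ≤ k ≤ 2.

H_0 ≅ Z,  H_1 ≅ Z_2,  H_2 = 0.

Order the vertices as a < b < c < d < e < f. Listing each simplex with vertices in this order, K has dimension 2 with simplices:

  0-simplices (6): a, b, c, d, e, f
  1-simplices (15): ab, ac, ad, ae, af, bc, bd, be, bf, cd, ce, cf, de, df, ef
  2-simplices (10): abc, abd, acf, ade, aef, bce, bdf, bef, cde, cdf

so the chain groups are C_0 ≅ Z^6, C_1 ≅ Z^15, C_2 ≅ Z^10.

Boundary ∂_1: C_1 → C_0 maps an edge to its endpoints' difference, ∂[p,q] = q − p. For instance
  ∂ad = d − a.
The 6×15 boundary matrix has rank 5 and Smith normal form diag(1,1,1,1,1).

∂_2: C_2 → C_1 acts by ∂[p,q,r] = [q,r] − [p,r] + [p,q]. For instance
  ∂aef = ef − af + ae,
  ∂cdf = df − cf + cd.
The 15×10 boundary matrix has rank 10 and Smith normal form diag(1,1,1,1,1,1,1,1,1,2).

Reading off H_k = ker ∂_k / im ∂_{k+1}:

  H_0: rank C_0 − rank ∂_1 = 6 − 5 = 1, and the invariant factors of ∂_1 are all 1, so H_0 ≅ Z.
  H_1: rank ker ∂_1 − rank ∂_2 = (15 − 5) − 10 = 0, and ∂_2 has invariant factor 2 > 1, so H_1 ≅ Z_2.
  H_2: rank ker ∂_2 − rank ∂_3 = (10 − 10) − 0 = 0, and there is no ∂_3, so H_2 ≅ 0.

As a check, the Euler characteristic is 6 − 15 + 10 = 1, which agrees with 1 − 0 + 0 = 1.
(K is a triangulation of the real projective plane RP^2.)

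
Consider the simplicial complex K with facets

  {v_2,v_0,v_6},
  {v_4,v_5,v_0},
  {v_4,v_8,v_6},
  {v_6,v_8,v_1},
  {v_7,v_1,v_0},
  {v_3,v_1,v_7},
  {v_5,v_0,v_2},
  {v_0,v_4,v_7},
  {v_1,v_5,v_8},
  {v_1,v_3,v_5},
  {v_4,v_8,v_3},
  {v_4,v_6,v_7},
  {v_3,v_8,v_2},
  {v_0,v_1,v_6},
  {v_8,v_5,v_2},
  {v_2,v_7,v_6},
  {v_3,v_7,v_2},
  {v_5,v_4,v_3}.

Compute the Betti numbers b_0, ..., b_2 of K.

Fix the vertex order v_0 < v_1 < v_2 < v_3 < v_4 < v_5 < v_6 < v_7 < v_8 and write every simplex with vertices in increasing order. Then dim K = 2 and the simplices of K are:

  0-simplices (9): [v_0], [v_1], [v_2], [v_3], [v_4], [v_5], [v_6], [v_7], [v_8]
  1-simplices (27): (27 of them)
  2-simplices (18): (18 of them)

Hence C_0 ≅ Z^9, C_1 ≅ Z^27, C_2 ≅ Z^18.

Boundary ∂_1: C_1 → C_0 maps an edge to its endpoints' difference, ∂[p,q] = q − p.
As a 9×27 matrix over Z this has rank 8, with invariant factors (1,1,1,1,1,1,1,1).

∂_2: C_2 → C_1 sends each 2-simplex [p,q,r] to [q,r] − [p,r] + [p,q]. For instance
  ∂[v_0,v_4,v_7] = [v_4,v_7] − [v_0,v_7] + [v_0,v_4],
  ∂[v_1,v_6,v_8] = [v_6,v_8] − [v_1,v_8] + [v_1,v_6].
The 27×18 boundary matrix has rank 18 and Smith normal form diag(1,1,1,1,1,1,1,1,1,1,1,1,1,1,1,1,1,2).

Now H_k = ker ∂_k / im ∂_{k+1}, so:

  H_0: rank C_0 − rank ∂_1 = 9 − 8 = 1, and the invariant factors of ∂_1 are all 1, so H_0 ≅ Z.
  H_1: rank ker ∂_1 − rank ∂_2 = (27 − 8) − 18 = 1, and ∂_2 has invariant factor 2 > 1, so H_1 ≅ Z ⊕ Z/2.
  H_2: rank ker ∂_2 − rank ∂_3 = (18 − 18) − 0 = 0, and there is no ∂_3, so H_2 ≅ 0.

As a check, the Euler characteristic is 9 − 27 + 18 = 0, which agrees with 1 − 1 + 0 = 0.
(K is a triangulation of the Klein bottle.)

Hence the Betti numbers are b_0 = 1, b_1 = 1, b_2 = 0.

b_0 = 1, b_1 = 1, b_2 = 0.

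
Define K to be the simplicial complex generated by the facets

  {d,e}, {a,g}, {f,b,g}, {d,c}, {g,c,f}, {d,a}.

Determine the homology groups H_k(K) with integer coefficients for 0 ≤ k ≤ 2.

Fix the vertex order a < b < c < d < e < f < g and write every simplex with vertices in increasing order. Then dim K = 2 and the simplices of K are:

  0-simplices (7): a, b, c, d, e, f, g
  1-simplices (9): ad, ag, bf, bg, cd, cf, cg, de, fg
  2-simplices (2): bfg, cfg

so the chain groups are C_0 ≅ Z^7, C_1 ≅ Z^9, C_2 ≅ Z^2.

The boundary map ∂_1: C_1 → C_0 is given by ∂[p,q] = [q] − [p].
The resulting 7×9 matrix has rank 6, and its Smith normal form has invariant factors (1,1,1,1,1,1).

The boundary map ∂_2: C_2 → C_1 maps a triangle to the signed sum of its edges. For instance
  ∂cfg = fg − cg + cf,
  ∂bfg = fg − bg + bf.
The resulting 9×2 matrix has rank 2, and its Smith normal form has invariant factors (1,1).

Reading off H_k = ker ∂_k / im ∂_{k+1}:

  H_0: rank C_0 − rank ∂_1 = 7 − 6 = 1, and the invariant factors of ∂_1 are all 1, so H_0 ≅ Z.
  H_1: rank ker ∂_1 − rank ∂_2 = (9 − 6) − 2 = 1, and the invariant factors of ∂_2 are all 1, so H_1 ≅ Z.
  H_2: rank ker ∂_2 − rank ∂_3 = (2 − 2) − 0 = 0, and there is no ∂_3, so H_2 ≅ 0.

As a check, the Euler characteristic is 7 − 9 + 2 = 0, which agrees with 1 − 1 + 0 = 0.

H_0 ≅ Z,  H_1 ≅ Z,  H_2 = 0.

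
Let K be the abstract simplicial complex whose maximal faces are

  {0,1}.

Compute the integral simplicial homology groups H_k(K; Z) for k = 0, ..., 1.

Take the total order 0 < 1 on the vertex set. Then K (dimension 1) consists of the simplices:

  0-simplices (2): [0], [1]
  1-simplices (1): [0,1]

so the chain groups are C_0 ≅ Z^2, C_1 ≅ Z^1.

The boundary map ∂_1: C_1 → C_0 sends each edge [p,q] (with p < q) to q − p. For instance
  ∂[0,1] = [1] − [0].
The resulting 2×1 matrix has rank 1, and its Smith normal form has invariant factors (1).

From H_k ≅ ker(∂_k) / im(∂_{k+1}) we obtain:

  H_0: rank C_0 − rank ∂_1 = 2 − 1 = 1, and the invariant factors of ∂_1 are all 1, so H_0 ≅ Z.
  H_1: rank ker ∂_1 − rank ∂_2 = (1 − 1) − 0 = 0, and there is no ∂_2, so H_1 ≅ 0.

(K is a triangulation of the 1-simplex.)

H_0 ≅ Z,  H_1 = 0.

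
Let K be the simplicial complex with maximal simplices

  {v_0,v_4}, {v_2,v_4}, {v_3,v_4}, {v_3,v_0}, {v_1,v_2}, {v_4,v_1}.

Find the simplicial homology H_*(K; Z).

H_0 ≅ Z,  H_1 ≅ Z^2.

We work with the vertex ordering v_0 < v_1 < v_2 < v_3 < v_4. The simplices of K, each written with vertices in increasing order, are:

  0-simplices (5): [v_0], [v_1], [v_2], [v_3], [v_4]
  1-simplices (6): [v_0,v_3], [v_0,v_4], [v_1,v_2], [v_1,v_4], [v_2,v_4], [v_3,v_4]

Hence C_0 ≅ Z^5, C_1 ≅ Z^6.

Boundary ∂_1: C_1 → C_0 is given by ∂[p,q] = [q] − [p].
The resulting 5×6 matrix has rank 4, and its Smith normal form has invariant factors (1,1,1,1).

Now H_k = ker ∂_k / im ∂_{k+1}, so:

  H_0: rank C_0 − rank ∂_1 = 5 − 4 = 1, and the invariant factors of ∂_1 are all 1, so H_0 ≅ Z.
  H_1: rank ker ∂_1 − rank ∂_2 = (6 − 4) − 0 = 2, and there is no ∂_2, so H_1 ≅ Z^2.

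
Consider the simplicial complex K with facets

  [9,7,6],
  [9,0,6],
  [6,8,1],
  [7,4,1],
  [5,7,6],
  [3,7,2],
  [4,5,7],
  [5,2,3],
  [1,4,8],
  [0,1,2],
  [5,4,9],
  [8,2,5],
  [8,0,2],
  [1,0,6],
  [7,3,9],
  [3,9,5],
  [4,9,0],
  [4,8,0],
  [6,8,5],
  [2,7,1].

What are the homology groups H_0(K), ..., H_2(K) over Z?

H_0 ≅ Z,  H_1 ≅ Z ⊕ Z_2,  H_2 = 0.

K has 10 vertices, 30 edges, 20 triangles.
rank ∂_0 = 0, rank ∂_1 = 9 ⇒ b_0 = 10 − 0 − 9 = 1; all invariant factors of ∂_1 are 1 so no torsion. So H_0 ≅ Z.
rank ∂_1 = 9, rank ∂_2 = 20 ⇒ b_1 = 30 − 9 − 20 = 1; ∂_2 has invariant factor(s) [2] giving torsion. So H_1 ≅ Z ⊕ Z_2.
rank ∂_2 = 20, rank ∂_3 = 0 ⇒ b_2 = 20 − 20 − 0 = 0. So H_2 ≅ 0.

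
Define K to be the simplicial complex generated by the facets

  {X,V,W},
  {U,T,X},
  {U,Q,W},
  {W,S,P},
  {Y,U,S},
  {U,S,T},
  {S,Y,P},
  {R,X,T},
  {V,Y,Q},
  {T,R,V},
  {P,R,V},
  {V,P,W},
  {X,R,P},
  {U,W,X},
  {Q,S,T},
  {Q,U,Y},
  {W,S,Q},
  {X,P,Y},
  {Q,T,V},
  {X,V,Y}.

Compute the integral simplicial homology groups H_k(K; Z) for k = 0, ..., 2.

H_0 = Z,  H_1 = Z × Z/2,  H_2 = 0.

Fix the vertex order P < Q < R < S < T < U < V < W < X < Y and write every simplex with vertices in increasing order. Then dim K = 2 and the simplices of K are:

  0-simplices (10): P, Q, R, S, T, U, V, W, X, Y
  1-simplices (30): PR, PS, PV, PW, PX, PY, QS, QT, QU, QV, QW, QY, RT, RV, RX, ST, SU, SW, SY, TU, TV, TX, UW, UX, UY, VW, VX, VY, WX, XY
  2-simplices (20): PRV, PRX, PSW, PSY, PVW, PXY, QST, QSW, QTV, QUW, QUY, QVY, RTV, RTX, STU, SUY, TUX, UWX, VWX, VXY

so the chain groups are C_0 ≅ Z^10, C_1 ≅ Z^30, C_2 ≅ Z^20.

Boundary ∂_1: C_1 → C_0 sends each edge [p,q] (with p < q) to q − p. For instance
  ∂ST = T − S.
The 10×30 boundary matrix has rank 9 and Smith normal form diag(1,1,1,1,1,1,1,1,1).

The boundary map ∂_2: C_2 → C_1 sends each 2-simplex [p,q,r] to [q,r] − [p,r] + [p,q]. For instance
  ∂QST = ST − QT + QS,
  ∂QUY = UY − QY + QU.
The 30×20 boundary matrix has rank 20 and Smith normal form diag(1,1,1,1,1,1,1,1,1,1,1,1,1,1,1,1,1,1,1,2).

From H_k ≅ ker(∂_k) / im(∂_{k+1}) we obtain:

  H_0: rank C_0 − rank ∂_1 = 10 − 9 = 1, and the invariant factors of ∂_1 are all 1, so H_0 ≅ Z.
  H_1: rank ker ∂_1 − rank ∂_2 = (30 − 9) − 20 = 1, and ∂_2 has invariant factor 2 > 1, so H_1 ≅ Z × Z/2.
  H_2: rank ker ∂_2 − rank ∂_3 = (20 − 20) − 0 = 0, and there is no ∂_3, so H_2 ≅ 0.

(K is a triangulation of the Klein bottle.)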